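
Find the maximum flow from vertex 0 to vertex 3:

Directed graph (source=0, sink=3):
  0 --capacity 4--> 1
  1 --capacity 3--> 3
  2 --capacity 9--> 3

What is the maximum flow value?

Computing max flow:
  Flow on (0->1): 3/4
  Flow on (1->3): 3/3
Maximum flow = 3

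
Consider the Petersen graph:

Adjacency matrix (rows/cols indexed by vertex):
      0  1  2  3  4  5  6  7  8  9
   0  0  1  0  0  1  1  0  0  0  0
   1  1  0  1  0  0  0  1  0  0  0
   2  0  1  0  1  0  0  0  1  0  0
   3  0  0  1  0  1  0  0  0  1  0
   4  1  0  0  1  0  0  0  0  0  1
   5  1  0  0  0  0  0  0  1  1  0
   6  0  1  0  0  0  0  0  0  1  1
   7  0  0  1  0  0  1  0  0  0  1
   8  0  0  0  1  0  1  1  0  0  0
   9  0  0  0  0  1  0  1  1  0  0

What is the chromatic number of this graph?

The Petersen graph contains odd cycles (e.g. the outer 5-cycle), so chi >= 3.
A proper 3-coloring exists (it is a well-known 3-chromatic graph).
Chromatic number = 3.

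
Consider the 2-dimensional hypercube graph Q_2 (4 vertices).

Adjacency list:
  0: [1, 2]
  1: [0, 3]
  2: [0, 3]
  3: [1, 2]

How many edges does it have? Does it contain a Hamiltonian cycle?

Q_2 has 4 * 2 / 2 = 4 edges.
Q_2 (d >= 2) always has a Hamiltonian cycle: a 2-bit cyclic Gray code visits every vertex exactly once and returns to the start.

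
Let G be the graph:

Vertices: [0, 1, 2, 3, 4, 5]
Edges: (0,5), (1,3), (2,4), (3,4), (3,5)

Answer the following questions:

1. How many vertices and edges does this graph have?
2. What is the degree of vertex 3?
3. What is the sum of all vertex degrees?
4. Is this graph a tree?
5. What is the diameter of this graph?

Count: 6 vertices, 5 edges.
Vertex 3 has neighbors [1, 4, 5], degree = 3.
Handshaking lemma: 2 * 5 = 10.
A graph is a tree iff it is connected and has exactly n-1 edges. This graph is connected (all 6 vertices in one component) and has 6-1 = 5 edges. It is a tree.
Diameter (longest shortest path) = 4.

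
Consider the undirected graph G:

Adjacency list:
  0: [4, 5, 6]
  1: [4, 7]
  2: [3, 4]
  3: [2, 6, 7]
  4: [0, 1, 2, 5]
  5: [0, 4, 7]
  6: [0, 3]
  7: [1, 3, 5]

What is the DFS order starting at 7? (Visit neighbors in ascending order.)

DFS from vertex 7 (neighbors processed in ascending order):
Visit order: 7, 1, 4, 0, 5, 6, 3, 2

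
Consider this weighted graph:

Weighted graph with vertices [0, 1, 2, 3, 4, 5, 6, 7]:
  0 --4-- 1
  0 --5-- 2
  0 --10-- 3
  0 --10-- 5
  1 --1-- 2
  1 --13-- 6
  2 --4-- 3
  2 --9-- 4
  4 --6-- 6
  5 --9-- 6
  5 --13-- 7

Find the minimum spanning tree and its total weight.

Applying Kruskal's algorithm (sort edges by weight, add if no cycle):
  Add (1,2) w=1
  Add (0,1) w=4
  Add (2,3) w=4
  Skip (0,2) w=5 (creates cycle)
  Add (4,6) w=6
  Add (2,4) w=9
  Add (5,6) w=9
  Skip (0,3) w=10 (creates cycle)
  Skip (0,5) w=10 (creates cycle)
  Skip (1,6) w=13 (creates cycle)
  Add (5,7) w=13
MST weight = 46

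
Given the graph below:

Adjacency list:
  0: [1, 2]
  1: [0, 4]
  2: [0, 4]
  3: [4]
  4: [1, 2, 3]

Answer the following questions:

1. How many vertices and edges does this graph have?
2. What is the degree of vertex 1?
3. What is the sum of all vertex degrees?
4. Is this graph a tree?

Count: 5 vertices, 5 edges.
Vertex 1 has neighbors [0, 4], degree = 2.
Handshaking lemma: 2 * 5 = 10.
A tree on 5 vertices has 4 edges. This graph has 5 edges (1 extra). Not a tree.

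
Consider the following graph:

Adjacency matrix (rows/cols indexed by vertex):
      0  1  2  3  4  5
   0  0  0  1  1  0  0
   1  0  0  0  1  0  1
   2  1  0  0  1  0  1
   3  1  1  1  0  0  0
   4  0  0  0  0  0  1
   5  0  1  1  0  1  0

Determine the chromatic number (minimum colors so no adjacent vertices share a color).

The graph has a maximum clique of size 3 (lower bound on chromatic number).
A valid 3-coloring: {0: 2, 1: 0, 2: 0, 3: 1, 4: 0, 5: 1}.
Chromatic number = 3.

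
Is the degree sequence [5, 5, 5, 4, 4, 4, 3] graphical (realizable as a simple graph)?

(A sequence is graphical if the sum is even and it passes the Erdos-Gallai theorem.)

Sum of degrees = 30. Sum is even and passes Erdos-Gallai. The sequence IS graphical.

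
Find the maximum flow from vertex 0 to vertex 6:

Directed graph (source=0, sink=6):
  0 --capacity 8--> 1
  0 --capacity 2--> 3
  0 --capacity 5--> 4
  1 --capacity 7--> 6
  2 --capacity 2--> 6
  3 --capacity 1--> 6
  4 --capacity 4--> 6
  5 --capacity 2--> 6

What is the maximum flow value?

Computing max flow:
  Flow on (0->1): 7/8
  Flow on (0->3): 1/2
  Flow on (0->4): 4/5
  Flow on (1->6): 7/7
  Flow on (3->6): 1/1
  Flow on (4->6): 4/4
Maximum flow = 12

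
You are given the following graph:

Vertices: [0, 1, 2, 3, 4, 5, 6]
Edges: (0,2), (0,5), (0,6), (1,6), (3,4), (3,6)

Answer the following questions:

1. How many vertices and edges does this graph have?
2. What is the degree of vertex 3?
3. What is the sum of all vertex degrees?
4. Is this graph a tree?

Count: 7 vertices, 6 edges.
Vertex 3 has neighbors [4, 6], degree = 2.
Handshaking lemma: 2 * 6 = 12.
A graph is a tree iff it is connected and has exactly n-1 edges. This graph is connected (all 7 vertices in one component) and has 7-1 = 6 edges. It is a tree.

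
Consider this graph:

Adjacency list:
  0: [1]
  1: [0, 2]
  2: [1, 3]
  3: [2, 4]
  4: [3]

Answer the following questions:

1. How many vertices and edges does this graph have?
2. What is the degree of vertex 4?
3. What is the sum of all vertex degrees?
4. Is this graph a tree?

Count: 5 vertices, 4 edges.
Vertex 4 has neighbors [3], degree = 1.
Handshaking lemma: 2 * 4 = 8.
A graph is a tree iff it is connected and has exactly n-1 edges. This graph is connected (all 5 vertices in one component) and has 5-1 = 4 edges. It is a tree.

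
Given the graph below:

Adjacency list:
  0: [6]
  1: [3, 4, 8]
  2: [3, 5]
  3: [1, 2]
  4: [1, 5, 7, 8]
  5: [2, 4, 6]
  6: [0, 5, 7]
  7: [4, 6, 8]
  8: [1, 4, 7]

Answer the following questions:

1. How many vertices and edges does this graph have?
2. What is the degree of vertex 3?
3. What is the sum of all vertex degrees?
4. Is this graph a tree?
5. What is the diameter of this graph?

Count: 9 vertices, 12 edges.
Vertex 3 has neighbors [1, 2], degree = 2.
Handshaking lemma: 2 * 12 = 24.
A tree on 9 vertices has 8 edges. This graph has 12 edges (4 extra). Not a tree.
Diameter (longest shortest path) = 4.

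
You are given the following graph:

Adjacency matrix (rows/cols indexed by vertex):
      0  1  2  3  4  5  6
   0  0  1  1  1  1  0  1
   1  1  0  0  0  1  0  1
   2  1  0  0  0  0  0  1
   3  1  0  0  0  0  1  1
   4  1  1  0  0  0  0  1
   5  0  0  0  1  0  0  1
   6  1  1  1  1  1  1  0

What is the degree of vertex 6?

Vertex 6 has neighbors [0, 1, 2, 3, 4, 5], so deg(6) = 6.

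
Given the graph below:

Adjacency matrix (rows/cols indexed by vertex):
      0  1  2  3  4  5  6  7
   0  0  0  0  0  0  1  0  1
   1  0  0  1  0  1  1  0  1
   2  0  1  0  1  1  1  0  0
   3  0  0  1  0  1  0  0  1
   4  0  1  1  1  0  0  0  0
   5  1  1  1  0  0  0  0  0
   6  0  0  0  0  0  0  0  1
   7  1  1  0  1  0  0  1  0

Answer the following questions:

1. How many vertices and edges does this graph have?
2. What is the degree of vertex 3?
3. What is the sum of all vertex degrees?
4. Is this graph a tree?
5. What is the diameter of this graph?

Count: 8 vertices, 12 edges.
Vertex 3 has neighbors [2, 4, 7], degree = 3.
Handshaking lemma: 2 * 12 = 24.
A tree on 8 vertices has 7 edges. This graph has 12 edges (5 extra). Not a tree.
Diameter (longest shortest path) = 3.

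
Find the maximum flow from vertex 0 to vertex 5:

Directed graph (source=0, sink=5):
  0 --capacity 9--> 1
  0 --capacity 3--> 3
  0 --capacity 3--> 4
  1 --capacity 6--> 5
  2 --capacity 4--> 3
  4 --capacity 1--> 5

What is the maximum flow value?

Computing max flow:
  Flow on (0->1): 6/9
  Flow on (0->4): 1/3
  Flow on (1->5): 6/6
  Flow on (4->5): 1/1
Maximum flow = 7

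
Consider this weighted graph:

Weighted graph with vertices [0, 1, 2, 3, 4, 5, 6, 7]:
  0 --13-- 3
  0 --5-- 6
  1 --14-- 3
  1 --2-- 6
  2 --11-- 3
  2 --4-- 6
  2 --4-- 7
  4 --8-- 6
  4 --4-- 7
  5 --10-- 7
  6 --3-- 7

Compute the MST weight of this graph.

Applying Kruskal's algorithm (sort edges by weight, add if no cycle):
  Add (1,6) w=2
  Add (6,7) w=3
  Add (2,6) w=4
  Skip (2,7) w=4 (creates cycle)
  Add (4,7) w=4
  Add (0,6) w=5
  Skip (4,6) w=8 (creates cycle)
  Add (5,7) w=10
  Add (2,3) w=11
  Skip (0,3) w=13 (creates cycle)
  Skip (1,3) w=14 (creates cycle)
MST weight = 39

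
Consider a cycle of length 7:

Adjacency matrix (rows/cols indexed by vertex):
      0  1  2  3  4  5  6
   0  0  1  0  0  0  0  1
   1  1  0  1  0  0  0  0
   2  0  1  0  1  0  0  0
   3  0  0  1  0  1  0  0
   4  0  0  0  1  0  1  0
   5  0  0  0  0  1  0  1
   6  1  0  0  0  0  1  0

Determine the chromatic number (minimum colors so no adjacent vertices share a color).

This is an odd cycle (C_7). Odd cycles are not bipartite (any 2-coloring forces two adjacent vertices to match), and 3 colors suffice.
Chromatic number = 3.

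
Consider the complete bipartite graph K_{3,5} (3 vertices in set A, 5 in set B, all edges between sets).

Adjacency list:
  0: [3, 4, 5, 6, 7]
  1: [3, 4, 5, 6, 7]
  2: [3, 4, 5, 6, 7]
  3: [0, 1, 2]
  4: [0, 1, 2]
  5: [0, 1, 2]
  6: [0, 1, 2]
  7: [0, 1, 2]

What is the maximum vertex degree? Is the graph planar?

Set-A vertices have degree 5; set-B vertices have degree 3. Maximum degree = max(3,5) = 5.
K_{3,5} contains K_{3,3} as a subgraph (since both sides have >= 3 vertices); by Kuratowski's theorem it is not planar.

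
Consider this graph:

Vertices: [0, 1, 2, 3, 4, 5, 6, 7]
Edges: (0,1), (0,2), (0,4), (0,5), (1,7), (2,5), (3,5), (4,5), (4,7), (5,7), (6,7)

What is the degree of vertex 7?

Vertex 7 has neighbors [1, 4, 5, 6], so deg(7) = 4.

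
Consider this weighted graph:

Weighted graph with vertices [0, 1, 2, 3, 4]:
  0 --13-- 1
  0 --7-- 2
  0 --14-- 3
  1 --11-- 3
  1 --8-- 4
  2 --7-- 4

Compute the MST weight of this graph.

Applying Kruskal's algorithm (sort edges by weight, add if no cycle):
  Add (0,2) w=7
  Add (2,4) w=7
  Add (1,4) w=8
  Add (1,3) w=11
  Skip (0,1) w=13 (creates cycle)
  Skip (0,3) w=14 (creates cycle)
MST weight = 33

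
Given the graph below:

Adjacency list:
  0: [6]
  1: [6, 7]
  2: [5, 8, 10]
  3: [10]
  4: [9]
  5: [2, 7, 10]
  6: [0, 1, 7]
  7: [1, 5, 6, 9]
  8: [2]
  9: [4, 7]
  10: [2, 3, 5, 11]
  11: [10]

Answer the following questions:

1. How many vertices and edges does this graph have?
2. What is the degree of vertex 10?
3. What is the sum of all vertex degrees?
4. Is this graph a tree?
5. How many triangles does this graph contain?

Count: 12 vertices, 13 edges.
Vertex 10 has neighbors [2, 3, 5, 11], degree = 4.
Handshaking lemma: 2 * 13 = 26.
A tree on 12 vertices has 11 edges. This graph has 13 edges (2 extra). Not a tree.
Number of triangles = 2.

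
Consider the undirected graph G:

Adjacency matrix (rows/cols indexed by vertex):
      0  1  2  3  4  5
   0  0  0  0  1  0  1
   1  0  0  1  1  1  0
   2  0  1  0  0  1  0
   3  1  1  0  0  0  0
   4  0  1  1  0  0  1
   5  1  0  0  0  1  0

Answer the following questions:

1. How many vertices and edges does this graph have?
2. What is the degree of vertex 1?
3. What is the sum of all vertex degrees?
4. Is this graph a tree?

Count: 6 vertices, 7 edges.
Vertex 1 has neighbors [2, 3, 4], degree = 3.
Handshaking lemma: 2 * 7 = 14.
A tree on 6 vertices has 5 edges. This graph has 7 edges (2 extra). Not a tree.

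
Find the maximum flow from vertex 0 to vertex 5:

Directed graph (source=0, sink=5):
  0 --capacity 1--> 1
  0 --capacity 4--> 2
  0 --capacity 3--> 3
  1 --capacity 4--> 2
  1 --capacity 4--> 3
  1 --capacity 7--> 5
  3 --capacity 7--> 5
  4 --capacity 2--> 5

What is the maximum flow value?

Computing max flow:
  Flow on (0->1): 1/1
  Flow on (0->3): 3/3
  Flow on (1->5): 1/7
  Flow on (3->5): 3/7
Maximum flow = 4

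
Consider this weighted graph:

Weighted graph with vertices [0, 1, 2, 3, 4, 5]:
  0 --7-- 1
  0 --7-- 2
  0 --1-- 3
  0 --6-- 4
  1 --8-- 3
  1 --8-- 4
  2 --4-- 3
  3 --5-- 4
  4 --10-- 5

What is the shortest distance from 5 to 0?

Using Dijkstra's algorithm from vertex 5:
Shortest path: 5 -> 4 -> 0
Total weight: 10 + 6 = 16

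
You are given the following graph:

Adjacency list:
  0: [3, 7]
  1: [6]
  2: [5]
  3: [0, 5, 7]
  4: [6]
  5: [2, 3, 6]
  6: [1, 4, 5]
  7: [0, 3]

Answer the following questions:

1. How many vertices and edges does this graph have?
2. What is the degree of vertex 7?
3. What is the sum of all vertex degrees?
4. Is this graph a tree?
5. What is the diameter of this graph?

Count: 8 vertices, 8 edges.
Vertex 7 has neighbors [0, 3], degree = 2.
Handshaking lemma: 2 * 8 = 16.
A tree on 8 vertices has 7 edges. This graph has 8 edges (1 extra). Not a tree.
Diameter (longest shortest path) = 4.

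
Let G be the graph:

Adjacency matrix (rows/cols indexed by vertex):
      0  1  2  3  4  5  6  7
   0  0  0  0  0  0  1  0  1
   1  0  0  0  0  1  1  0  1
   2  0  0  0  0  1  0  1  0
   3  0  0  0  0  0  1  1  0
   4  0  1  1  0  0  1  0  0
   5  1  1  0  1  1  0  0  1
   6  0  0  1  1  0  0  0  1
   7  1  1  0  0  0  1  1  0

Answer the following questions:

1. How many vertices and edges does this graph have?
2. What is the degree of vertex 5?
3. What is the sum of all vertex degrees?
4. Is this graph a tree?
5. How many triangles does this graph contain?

Count: 8 vertices, 12 edges.
Vertex 5 has neighbors [0, 1, 3, 4, 7], degree = 5.
Handshaking lemma: 2 * 12 = 24.
A tree on 8 vertices has 7 edges. This graph has 12 edges (5 extra). Not a tree.
Number of triangles = 3.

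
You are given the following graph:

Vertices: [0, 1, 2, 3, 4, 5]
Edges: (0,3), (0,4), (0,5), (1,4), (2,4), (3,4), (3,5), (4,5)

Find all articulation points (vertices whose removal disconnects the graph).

An articulation point is a vertex whose removal disconnects the graph.
Articulation points: [4]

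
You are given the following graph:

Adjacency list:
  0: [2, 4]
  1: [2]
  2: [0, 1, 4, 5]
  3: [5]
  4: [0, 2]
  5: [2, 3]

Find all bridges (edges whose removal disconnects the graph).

A bridge is an edge whose removal increases the number of connected components.
Bridges found: (1,2), (2,5), (3,5)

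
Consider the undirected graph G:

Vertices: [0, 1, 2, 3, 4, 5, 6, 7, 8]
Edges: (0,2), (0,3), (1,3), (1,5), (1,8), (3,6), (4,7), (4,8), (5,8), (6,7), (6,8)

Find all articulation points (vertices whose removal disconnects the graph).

An articulation point is a vertex whose removal disconnects the graph.
Articulation points: [0, 3]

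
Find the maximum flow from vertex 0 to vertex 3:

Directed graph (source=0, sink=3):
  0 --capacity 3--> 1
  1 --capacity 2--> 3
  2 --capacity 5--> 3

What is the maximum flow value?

Computing max flow:
  Flow on (0->1): 2/3
  Flow on (1->3): 2/2
Maximum flow = 2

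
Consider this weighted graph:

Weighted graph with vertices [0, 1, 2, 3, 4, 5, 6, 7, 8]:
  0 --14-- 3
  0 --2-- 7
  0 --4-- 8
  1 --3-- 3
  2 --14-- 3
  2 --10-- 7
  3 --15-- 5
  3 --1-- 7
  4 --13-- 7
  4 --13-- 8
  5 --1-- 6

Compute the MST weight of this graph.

Applying Kruskal's algorithm (sort edges by weight, add if no cycle):
  Add (3,7) w=1
  Add (5,6) w=1
  Add (0,7) w=2
  Add (1,3) w=3
  Add (0,8) w=4
  Add (2,7) w=10
  Add (4,7) w=13
  Skip (4,8) w=13 (creates cycle)
  Skip (0,3) w=14 (creates cycle)
  Skip (2,3) w=14 (creates cycle)
  Add (3,5) w=15
MST weight = 49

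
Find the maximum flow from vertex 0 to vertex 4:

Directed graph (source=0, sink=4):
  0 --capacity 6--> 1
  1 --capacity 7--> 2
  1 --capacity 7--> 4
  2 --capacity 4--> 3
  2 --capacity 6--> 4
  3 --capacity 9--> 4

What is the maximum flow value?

Computing max flow:
  Flow on (0->1): 6/6
  Flow on (1->4): 6/7
Maximum flow = 6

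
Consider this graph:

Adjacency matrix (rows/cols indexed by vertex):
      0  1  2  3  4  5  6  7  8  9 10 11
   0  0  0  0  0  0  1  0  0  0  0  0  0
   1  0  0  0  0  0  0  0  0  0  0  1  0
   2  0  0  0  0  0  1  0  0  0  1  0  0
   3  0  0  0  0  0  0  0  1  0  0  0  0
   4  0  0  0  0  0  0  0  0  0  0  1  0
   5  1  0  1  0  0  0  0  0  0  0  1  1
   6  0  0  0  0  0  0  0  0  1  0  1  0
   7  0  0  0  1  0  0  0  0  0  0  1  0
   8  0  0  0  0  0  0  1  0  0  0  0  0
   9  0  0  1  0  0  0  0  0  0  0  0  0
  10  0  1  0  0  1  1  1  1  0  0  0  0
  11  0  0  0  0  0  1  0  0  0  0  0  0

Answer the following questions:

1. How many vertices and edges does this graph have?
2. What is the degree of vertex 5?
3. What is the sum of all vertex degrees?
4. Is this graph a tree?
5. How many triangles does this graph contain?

Count: 12 vertices, 11 edges.
Vertex 5 has neighbors [0, 2, 10, 11], degree = 4.
Handshaking lemma: 2 * 11 = 22.
A graph is a tree iff it is connected and has exactly n-1 edges. This graph is connected (all 12 vertices in one component) and has 12-1 = 11 edges. It is a tree.
Number of triangles = 0.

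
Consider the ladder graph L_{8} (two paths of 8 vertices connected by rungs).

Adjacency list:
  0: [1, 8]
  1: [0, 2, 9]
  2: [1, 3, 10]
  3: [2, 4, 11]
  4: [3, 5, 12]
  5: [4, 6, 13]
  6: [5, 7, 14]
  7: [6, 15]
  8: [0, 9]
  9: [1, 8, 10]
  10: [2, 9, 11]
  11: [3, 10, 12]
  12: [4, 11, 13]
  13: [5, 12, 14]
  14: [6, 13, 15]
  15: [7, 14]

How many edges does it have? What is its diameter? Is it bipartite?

Ladder graph L_{8}: 8 rungs + 2 * (8-1) path edges = 8 + 14 = 22 edges.
Diameter = 8.
Ladder graphs are bipartite (alternating coloring along each path).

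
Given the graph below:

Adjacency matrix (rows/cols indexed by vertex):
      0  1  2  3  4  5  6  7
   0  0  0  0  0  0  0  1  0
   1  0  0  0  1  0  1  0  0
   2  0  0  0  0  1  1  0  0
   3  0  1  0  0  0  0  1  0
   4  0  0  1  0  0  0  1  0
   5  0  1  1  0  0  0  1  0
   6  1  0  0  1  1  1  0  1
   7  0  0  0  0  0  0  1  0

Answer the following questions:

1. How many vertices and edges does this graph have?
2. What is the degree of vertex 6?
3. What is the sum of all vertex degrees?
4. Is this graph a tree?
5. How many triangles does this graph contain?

Count: 8 vertices, 9 edges.
Vertex 6 has neighbors [0, 3, 4, 5, 7], degree = 5.
Handshaking lemma: 2 * 9 = 18.
A tree on 8 vertices has 7 edges. This graph has 9 edges (2 extra). Not a tree.
Number of triangles = 0.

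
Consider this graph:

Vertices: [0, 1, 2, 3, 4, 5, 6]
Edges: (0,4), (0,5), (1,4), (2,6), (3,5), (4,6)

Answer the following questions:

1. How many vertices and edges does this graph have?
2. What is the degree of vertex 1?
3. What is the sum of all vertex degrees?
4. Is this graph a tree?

Count: 7 vertices, 6 edges.
Vertex 1 has neighbors [4], degree = 1.
Handshaking lemma: 2 * 6 = 12.
A graph is a tree iff it is connected and has exactly n-1 edges. This graph is connected (all 7 vertices in one component) and has 7-1 = 6 edges. It is a tree.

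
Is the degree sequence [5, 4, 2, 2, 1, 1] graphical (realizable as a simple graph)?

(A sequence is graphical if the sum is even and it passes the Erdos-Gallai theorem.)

Sum of degrees = 15. Sum is odd, so the sequence is NOT graphical.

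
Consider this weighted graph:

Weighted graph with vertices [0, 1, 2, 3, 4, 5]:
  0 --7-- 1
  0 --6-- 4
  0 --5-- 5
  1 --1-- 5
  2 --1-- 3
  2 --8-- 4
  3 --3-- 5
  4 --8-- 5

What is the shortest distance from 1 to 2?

Using Dijkstra's algorithm from vertex 1:
Shortest path: 1 -> 5 -> 3 -> 2
Total weight: 1 + 3 + 1 = 5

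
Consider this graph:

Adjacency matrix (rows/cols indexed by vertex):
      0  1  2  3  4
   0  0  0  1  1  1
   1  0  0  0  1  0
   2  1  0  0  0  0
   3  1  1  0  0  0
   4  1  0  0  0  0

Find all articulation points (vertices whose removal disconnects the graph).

An articulation point is a vertex whose removal disconnects the graph.
Articulation points: [0, 3]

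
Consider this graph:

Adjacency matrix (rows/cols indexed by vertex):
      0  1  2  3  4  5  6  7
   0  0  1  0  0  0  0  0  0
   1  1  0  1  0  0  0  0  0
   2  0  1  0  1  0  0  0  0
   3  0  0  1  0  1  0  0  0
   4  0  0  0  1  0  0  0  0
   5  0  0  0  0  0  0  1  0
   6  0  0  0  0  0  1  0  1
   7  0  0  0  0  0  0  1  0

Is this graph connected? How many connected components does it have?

Checking connectivity: the graph has 2 connected component(s).
Components: [[0, 1, 2, 3, 4], [5, 6, 7]]. The graph is NOT connected.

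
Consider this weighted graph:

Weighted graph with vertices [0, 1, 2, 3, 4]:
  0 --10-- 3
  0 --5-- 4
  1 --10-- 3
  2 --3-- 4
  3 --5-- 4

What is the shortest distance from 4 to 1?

Using Dijkstra's algorithm from vertex 4:
Shortest path: 4 -> 3 -> 1
Total weight: 5 + 10 = 15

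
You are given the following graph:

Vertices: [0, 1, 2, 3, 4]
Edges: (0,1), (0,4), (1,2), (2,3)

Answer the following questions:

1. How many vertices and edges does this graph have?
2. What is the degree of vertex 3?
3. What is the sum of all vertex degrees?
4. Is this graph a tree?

Count: 5 vertices, 4 edges.
Vertex 3 has neighbors [2], degree = 1.
Handshaking lemma: 2 * 4 = 8.
A graph is a tree iff it is connected and has exactly n-1 edges. This graph is connected (all 5 vertices in one component) and has 5-1 = 4 edges. It is a tree.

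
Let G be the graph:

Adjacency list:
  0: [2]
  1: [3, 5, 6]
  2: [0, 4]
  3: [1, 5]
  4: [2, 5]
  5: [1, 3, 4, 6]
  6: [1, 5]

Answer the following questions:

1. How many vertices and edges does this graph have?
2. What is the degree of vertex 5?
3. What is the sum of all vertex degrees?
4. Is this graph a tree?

Count: 7 vertices, 8 edges.
Vertex 5 has neighbors [1, 3, 4, 6], degree = 4.
Handshaking lemma: 2 * 8 = 16.
A tree on 7 vertices has 6 edges. This graph has 8 edges (2 extra). Not a tree.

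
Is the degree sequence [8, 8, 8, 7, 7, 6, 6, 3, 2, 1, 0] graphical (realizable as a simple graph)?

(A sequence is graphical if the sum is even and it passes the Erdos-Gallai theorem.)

Sum of degrees = 56. Sum is even but fails Erdos-Gallai. The sequence is NOT graphical.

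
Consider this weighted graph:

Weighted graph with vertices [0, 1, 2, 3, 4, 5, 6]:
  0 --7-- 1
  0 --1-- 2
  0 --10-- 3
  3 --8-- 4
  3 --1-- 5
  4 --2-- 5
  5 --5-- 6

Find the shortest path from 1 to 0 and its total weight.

Using Dijkstra's algorithm from vertex 1:
Shortest path: 1 -> 0
Total weight: 7 = 7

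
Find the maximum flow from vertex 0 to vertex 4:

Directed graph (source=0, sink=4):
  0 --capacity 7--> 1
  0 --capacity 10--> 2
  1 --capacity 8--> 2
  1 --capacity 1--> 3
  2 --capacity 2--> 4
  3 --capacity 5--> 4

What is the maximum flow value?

Computing max flow:
  Flow on (0->1): 1/7
  Flow on (0->2): 2/10
  Flow on (1->3): 1/1
  Flow on (2->4): 2/2
  Flow on (3->4): 1/5
Maximum flow = 3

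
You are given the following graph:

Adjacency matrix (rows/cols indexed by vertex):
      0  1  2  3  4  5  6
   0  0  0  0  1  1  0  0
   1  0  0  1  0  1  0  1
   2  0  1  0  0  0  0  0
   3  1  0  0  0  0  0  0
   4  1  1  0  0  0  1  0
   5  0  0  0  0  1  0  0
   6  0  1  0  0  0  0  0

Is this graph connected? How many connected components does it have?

Checking connectivity: the graph has 1 connected component(s).
All vertices are reachable from each other. The graph IS connected.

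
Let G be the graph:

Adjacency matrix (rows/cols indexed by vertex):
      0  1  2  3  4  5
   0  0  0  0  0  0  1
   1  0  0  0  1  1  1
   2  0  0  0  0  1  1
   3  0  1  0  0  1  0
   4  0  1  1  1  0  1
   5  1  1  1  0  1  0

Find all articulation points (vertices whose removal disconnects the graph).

An articulation point is a vertex whose removal disconnects the graph.
Articulation points: [5]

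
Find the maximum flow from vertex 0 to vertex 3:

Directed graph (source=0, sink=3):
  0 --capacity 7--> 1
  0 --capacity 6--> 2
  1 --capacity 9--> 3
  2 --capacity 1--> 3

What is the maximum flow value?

Computing max flow:
  Flow on (0->1): 7/7
  Flow on (0->2): 1/6
  Flow on (1->3): 7/9
  Flow on (2->3): 1/1
Maximum flow = 8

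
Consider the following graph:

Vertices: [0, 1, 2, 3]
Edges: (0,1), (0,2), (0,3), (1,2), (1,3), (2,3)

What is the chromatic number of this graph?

The graph has a maximum clique of size 4 (lower bound on chromatic number).
A valid 4-coloring: {0: 0, 1: 1, 2: 2, 3: 3}.
Chromatic number = 4.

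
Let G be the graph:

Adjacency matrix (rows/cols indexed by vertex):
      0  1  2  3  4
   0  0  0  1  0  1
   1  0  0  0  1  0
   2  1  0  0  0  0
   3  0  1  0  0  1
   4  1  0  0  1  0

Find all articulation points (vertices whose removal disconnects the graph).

An articulation point is a vertex whose removal disconnects the graph.
Articulation points: [0, 3, 4]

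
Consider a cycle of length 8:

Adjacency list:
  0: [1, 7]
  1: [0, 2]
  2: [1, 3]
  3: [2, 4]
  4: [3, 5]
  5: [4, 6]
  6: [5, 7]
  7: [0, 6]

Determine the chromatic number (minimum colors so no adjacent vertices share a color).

This is an even cycle (C_8). Even cycles are bipartite.
Chromatic number = 2.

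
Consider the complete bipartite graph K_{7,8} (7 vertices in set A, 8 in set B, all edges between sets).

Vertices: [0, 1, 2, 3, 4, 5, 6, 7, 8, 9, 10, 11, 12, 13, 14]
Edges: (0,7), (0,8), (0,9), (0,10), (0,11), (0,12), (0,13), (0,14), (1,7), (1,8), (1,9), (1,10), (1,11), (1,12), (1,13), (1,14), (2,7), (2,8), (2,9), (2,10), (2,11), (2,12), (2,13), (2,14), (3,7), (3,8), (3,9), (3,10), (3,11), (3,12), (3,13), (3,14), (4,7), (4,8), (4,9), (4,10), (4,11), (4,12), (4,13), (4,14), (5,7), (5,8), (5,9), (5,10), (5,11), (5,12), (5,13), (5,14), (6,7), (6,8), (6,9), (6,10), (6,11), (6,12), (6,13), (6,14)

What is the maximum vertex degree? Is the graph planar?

Set-A vertices have degree 8; set-B vertices have degree 7. Maximum degree = max(7,8) = 8.
K_{7,8} contains K_{3,3} as a subgraph (since both sides have >= 3 vertices); by Kuratowski's theorem it is not planar.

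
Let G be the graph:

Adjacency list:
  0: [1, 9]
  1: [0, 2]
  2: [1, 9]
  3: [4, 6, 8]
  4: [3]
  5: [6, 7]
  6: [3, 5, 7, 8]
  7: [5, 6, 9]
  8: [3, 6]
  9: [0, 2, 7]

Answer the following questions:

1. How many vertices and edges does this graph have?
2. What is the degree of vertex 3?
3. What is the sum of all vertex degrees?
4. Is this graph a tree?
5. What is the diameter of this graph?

Count: 10 vertices, 12 edges.
Vertex 3 has neighbors [4, 6, 8], degree = 3.
Handshaking lemma: 2 * 12 = 24.
A tree on 10 vertices has 9 edges. This graph has 12 edges (3 extra). Not a tree.
Diameter (longest shortest path) = 6.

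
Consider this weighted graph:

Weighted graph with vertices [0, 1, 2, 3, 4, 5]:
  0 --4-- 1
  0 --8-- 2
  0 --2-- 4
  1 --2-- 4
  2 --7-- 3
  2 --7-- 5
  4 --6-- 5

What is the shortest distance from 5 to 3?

Using Dijkstra's algorithm from vertex 5:
Shortest path: 5 -> 2 -> 3
Total weight: 7 + 7 = 14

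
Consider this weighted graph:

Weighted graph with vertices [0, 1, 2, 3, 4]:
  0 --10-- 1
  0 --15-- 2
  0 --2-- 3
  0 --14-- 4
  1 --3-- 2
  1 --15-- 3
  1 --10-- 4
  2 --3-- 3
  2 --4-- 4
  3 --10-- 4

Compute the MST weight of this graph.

Applying Kruskal's algorithm (sort edges by weight, add if no cycle):
  Add (0,3) w=2
  Add (1,2) w=3
  Add (2,3) w=3
  Add (2,4) w=4
  Skip (0,1) w=10 (creates cycle)
  Skip (1,4) w=10 (creates cycle)
  Skip (3,4) w=10 (creates cycle)
  Skip (0,4) w=14 (creates cycle)
  Skip (0,2) w=15 (creates cycle)
  Skip (1,3) w=15 (creates cycle)
MST weight = 12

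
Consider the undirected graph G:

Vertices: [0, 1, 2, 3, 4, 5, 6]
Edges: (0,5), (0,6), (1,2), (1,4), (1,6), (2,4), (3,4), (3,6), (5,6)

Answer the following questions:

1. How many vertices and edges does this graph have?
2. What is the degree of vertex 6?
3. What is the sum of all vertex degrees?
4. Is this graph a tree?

Count: 7 vertices, 9 edges.
Vertex 6 has neighbors [0, 1, 3, 5], degree = 4.
Handshaking lemma: 2 * 9 = 18.
A tree on 7 vertices has 6 edges. This graph has 9 edges (3 extra). Not a tree.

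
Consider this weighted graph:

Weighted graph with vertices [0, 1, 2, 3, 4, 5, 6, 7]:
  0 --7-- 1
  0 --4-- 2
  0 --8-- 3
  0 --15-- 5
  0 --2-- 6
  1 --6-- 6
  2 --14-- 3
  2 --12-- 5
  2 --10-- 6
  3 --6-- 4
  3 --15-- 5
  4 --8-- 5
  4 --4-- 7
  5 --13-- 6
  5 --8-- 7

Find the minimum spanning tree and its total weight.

Applying Kruskal's algorithm (sort edges by weight, add if no cycle):
  Add (0,6) w=2
  Add (0,2) w=4
  Add (4,7) w=4
  Add (1,6) w=6
  Add (3,4) w=6
  Skip (0,1) w=7 (creates cycle)
  Add (0,3) w=8
  Add (4,5) w=8
  Skip (5,7) w=8 (creates cycle)
  Skip (2,6) w=10 (creates cycle)
  Skip (2,5) w=12 (creates cycle)
  Skip (5,6) w=13 (creates cycle)
  Skip (2,3) w=14 (creates cycle)
  Skip (0,5) w=15 (creates cycle)
  Skip (3,5) w=15 (creates cycle)
MST weight = 38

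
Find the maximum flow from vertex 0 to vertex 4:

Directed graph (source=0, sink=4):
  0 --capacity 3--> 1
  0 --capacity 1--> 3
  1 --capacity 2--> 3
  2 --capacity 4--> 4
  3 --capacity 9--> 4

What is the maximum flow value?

Computing max flow:
  Flow on (0->1): 2/3
  Flow on (0->3): 1/1
  Flow on (1->3): 2/2
  Flow on (3->4): 3/9
Maximum flow = 3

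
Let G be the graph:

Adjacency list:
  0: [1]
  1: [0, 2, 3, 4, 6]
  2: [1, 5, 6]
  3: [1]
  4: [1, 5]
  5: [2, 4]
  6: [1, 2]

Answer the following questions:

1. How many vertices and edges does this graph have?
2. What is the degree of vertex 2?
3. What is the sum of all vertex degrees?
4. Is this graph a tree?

Count: 7 vertices, 8 edges.
Vertex 2 has neighbors [1, 5, 6], degree = 3.
Handshaking lemma: 2 * 8 = 16.
A tree on 7 vertices has 6 edges. This graph has 8 edges (2 extra). Not a tree.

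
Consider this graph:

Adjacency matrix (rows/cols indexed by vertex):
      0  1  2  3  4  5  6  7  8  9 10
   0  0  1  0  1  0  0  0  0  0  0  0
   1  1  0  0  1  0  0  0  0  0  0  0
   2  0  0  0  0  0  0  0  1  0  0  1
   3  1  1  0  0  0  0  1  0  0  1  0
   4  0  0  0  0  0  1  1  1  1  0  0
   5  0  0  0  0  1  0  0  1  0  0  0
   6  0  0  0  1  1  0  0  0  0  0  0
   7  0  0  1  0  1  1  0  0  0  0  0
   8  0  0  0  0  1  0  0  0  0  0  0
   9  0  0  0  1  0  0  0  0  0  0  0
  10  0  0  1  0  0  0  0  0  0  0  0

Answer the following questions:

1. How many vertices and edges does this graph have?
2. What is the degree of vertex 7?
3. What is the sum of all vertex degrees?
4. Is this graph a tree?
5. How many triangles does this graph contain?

Count: 11 vertices, 12 edges.
Vertex 7 has neighbors [2, 4, 5], degree = 3.
Handshaking lemma: 2 * 12 = 24.
A tree on 11 vertices has 10 edges. This graph has 12 edges (2 extra). Not a tree.
Number of triangles = 2.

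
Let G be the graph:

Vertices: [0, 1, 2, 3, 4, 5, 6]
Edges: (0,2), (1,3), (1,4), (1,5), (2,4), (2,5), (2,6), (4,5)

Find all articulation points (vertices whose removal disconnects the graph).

An articulation point is a vertex whose removal disconnects the graph.
Articulation points: [1, 2]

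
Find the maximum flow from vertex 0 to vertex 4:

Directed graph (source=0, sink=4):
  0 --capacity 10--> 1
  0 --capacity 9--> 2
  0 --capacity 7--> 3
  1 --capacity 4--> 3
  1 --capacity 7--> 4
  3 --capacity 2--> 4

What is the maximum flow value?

Computing max flow:
  Flow on (0->1): 7/10
  Flow on (0->3): 2/7
  Flow on (1->4): 7/7
  Flow on (3->4): 2/2
Maximum flow = 9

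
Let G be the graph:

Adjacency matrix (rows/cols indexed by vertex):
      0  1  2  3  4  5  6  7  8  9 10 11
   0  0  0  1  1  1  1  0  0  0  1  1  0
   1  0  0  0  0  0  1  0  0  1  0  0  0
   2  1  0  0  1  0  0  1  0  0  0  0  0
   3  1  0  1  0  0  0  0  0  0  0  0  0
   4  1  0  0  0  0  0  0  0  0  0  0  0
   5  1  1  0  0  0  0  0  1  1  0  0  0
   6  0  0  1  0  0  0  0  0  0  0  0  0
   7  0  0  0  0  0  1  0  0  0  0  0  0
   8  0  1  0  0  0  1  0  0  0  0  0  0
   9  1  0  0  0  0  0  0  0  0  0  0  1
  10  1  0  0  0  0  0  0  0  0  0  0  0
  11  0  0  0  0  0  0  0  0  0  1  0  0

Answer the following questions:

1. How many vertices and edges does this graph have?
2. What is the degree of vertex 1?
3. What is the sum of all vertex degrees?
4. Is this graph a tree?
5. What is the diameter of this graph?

Count: 12 vertices, 13 edges.
Vertex 1 has neighbors [5, 8], degree = 2.
Handshaking lemma: 2 * 13 = 26.
A tree on 12 vertices has 11 edges. This graph has 13 edges (2 extra). Not a tree.
Diameter (longest shortest path) = 4.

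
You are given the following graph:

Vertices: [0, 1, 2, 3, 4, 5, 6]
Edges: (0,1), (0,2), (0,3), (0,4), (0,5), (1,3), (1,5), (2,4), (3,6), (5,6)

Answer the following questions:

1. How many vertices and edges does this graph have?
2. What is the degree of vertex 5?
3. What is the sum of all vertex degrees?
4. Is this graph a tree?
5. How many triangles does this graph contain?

Count: 7 vertices, 10 edges.
Vertex 5 has neighbors [0, 1, 6], degree = 3.
Handshaking lemma: 2 * 10 = 20.
A tree on 7 vertices has 6 edges. This graph has 10 edges (4 extra). Not a tree.
Number of triangles = 3.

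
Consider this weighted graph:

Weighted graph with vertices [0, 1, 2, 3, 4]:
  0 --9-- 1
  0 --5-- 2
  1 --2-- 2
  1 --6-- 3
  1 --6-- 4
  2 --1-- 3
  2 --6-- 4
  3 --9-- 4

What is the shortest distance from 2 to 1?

Using Dijkstra's algorithm from vertex 2:
Shortest path: 2 -> 1
Total weight: 2 = 2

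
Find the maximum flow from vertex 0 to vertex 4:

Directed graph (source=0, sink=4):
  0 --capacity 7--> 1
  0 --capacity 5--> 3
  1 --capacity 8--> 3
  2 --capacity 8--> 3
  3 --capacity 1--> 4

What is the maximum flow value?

Computing max flow:
  Flow on (0->3): 1/5
  Flow on (3->4): 1/1
Maximum flow = 1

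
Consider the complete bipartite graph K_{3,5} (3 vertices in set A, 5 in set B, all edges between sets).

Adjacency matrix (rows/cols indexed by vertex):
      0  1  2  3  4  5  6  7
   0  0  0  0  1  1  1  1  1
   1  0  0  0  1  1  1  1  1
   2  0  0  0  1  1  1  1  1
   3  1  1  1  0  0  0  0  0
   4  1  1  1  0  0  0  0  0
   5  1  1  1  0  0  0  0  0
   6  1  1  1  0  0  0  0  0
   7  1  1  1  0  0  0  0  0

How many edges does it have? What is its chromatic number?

K_{3,5} has 3 * 5 = 15 edges.
Bipartite graphs have chromatic number 2 (color each partition differently).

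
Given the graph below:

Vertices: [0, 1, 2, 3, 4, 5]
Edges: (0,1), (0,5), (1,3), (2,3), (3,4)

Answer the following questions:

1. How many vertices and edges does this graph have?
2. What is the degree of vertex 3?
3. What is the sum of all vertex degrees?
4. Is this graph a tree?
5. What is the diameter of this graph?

Count: 6 vertices, 5 edges.
Vertex 3 has neighbors [1, 2, 4], degree = 3.
Handshaking lemma: 2 * 5 = 10.
A graph is a tree iff it is connected and has exactly n-1 edges. This graph is connected (all 6 vertices in one component) and has 6-1 = 5 edges. It is a tree.
Diameter (longest shortest path) = 4.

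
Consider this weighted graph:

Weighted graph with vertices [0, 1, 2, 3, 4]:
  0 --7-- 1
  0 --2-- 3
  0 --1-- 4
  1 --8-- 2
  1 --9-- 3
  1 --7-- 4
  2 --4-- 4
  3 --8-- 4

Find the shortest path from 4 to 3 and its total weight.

Using Dijkstra's algorithm from vertex 4:
Shortest path: 4 -> 0 -> 3
Total weight: 1 + 2 = 3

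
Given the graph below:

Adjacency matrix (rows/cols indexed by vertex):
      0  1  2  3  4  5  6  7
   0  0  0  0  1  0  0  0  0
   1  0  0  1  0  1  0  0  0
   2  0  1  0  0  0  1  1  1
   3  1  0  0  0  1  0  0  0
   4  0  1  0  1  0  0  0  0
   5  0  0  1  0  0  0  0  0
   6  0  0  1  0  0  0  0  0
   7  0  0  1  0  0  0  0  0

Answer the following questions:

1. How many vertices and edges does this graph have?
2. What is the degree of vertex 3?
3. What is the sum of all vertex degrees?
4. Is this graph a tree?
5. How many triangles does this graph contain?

Count: 8 vertices, 7 edges.
Vertex 3 has neighbors [0, 4], degree = 2.
Handshaking lemma: 2 * 7 = 14.
A graph is a tree iff it is connected and has exactly n-1 edges. This graph is connected (all 8 vertices in one component) and has 8-1 = 7 edges. It is a tree.
Number of triangles = 0.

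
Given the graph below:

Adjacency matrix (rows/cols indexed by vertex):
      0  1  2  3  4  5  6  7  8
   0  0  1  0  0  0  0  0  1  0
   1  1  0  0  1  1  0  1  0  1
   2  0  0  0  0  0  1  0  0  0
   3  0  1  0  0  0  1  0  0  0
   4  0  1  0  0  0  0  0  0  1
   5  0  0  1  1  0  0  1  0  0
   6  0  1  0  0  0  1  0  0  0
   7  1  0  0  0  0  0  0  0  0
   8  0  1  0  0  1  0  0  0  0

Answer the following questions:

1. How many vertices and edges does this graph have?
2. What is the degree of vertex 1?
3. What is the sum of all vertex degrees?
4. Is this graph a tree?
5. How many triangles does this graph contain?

Count: 9 vertices, 10 edges.
Vertex 1 has neighbors [0, 3, 4, 6, 8], degree = 5.
Handshaking lemma: 2 * 10 = 20.
A tree on 9 vertices has 8 edges. This graph has 10 edges (2 extra). Not a tree.
Number of triangles = 1.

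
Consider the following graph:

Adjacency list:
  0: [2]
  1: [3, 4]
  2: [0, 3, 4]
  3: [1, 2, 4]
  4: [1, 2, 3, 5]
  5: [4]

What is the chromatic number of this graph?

The graph has a maximum clique of size 3 (lower bound on chromatic number).
A valid 3-coloring: {0: 0, 1: 1, 2: 1, 3: 2, 4: 0, 5: 1}.
Chromatic number = 3.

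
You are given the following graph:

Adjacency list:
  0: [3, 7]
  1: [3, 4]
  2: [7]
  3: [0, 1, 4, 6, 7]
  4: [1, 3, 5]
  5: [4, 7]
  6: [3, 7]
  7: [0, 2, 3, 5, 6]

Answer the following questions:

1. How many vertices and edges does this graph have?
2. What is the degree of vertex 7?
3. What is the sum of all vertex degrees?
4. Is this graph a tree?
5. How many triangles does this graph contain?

Count: 8 vertices, 11 edges.
Vertex 7 has neighbors [0, 2, 3, 5, 6], degree = 5.
Handshaking lemma: 2 * 11 = 22.
A tree on 8 vertices has 7 edges. This graph has 11 edges (4 extra). Not a tree.
Number of triangles = 3.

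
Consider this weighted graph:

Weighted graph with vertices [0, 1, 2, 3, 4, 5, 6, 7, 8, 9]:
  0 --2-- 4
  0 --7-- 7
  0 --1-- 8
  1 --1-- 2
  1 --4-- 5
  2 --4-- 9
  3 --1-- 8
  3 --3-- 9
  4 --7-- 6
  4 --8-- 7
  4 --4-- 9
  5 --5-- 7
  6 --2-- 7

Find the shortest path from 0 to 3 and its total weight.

Using Dijkstra's algorithm from vertex 0:
Shortest path: 0 -> 8 -> 3
Total weight: 1 + 1 = 2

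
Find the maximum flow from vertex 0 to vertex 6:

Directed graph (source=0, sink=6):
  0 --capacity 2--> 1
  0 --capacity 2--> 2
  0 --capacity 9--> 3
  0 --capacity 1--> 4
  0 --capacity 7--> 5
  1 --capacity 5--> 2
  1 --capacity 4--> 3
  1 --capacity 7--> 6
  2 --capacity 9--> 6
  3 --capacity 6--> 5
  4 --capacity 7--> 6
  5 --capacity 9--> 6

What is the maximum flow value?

Computing max flow:
  Flow on (0->1): 2/2
  Flow on (0->2): 2/2
  Flow on (0->3): 6/9
  Flow on (0->4): 1/1
  Flow on (0->5): 3/7
  Flow on (1->6): 2/7
  Flow on (2->6): 2/9
  Flow on (3->5): 6/6
  Flow on (4->6): 1/7
  Flow on (5->6): 9/9
Maximum flow = 14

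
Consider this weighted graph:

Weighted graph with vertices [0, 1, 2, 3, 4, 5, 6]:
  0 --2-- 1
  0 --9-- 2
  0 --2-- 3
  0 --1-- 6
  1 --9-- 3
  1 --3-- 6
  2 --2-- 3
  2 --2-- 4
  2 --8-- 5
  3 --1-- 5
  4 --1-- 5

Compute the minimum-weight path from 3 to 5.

Using Dijkstra's algorithm from vertex 3:
Shortest path: 3 -> 5
Total weight: 1 = 1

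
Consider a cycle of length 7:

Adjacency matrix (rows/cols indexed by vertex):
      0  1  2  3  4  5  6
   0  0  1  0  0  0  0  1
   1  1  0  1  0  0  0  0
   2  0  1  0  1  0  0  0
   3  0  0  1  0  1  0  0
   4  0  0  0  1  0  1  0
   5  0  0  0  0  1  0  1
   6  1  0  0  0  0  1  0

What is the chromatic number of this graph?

This is an odd cycle (C_7). Odd cycles are not bipartite (any 2-coloring forces two adjacent vertices to match), and 3 colors suffice.
Chromatic number = 3.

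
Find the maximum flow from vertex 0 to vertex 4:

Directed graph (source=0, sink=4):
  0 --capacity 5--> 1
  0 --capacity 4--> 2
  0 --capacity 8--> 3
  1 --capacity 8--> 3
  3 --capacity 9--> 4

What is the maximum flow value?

Computing max flow:
  Flow on (0->1): 1/5
  Flow on (0->3): 8/8
  Flow on (1->3): 1/8
  Flow on (3->4): 9/9
Maximum flow = 9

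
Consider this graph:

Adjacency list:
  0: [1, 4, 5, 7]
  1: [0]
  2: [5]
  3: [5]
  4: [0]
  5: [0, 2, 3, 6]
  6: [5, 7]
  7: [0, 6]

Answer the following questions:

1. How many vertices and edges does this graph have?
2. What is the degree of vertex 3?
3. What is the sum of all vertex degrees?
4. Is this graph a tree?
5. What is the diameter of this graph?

Count: 8 vertices, 8 edges.
Vertex 3 has neighbors [5], degree = 1.
Handshaking lemma: 2 * 8 = 16.
A tree on 8 vertices has 7 edges. This graph has 8 edges (1 extra). Not a tree.
Diameter (longest shortest path) = 3.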